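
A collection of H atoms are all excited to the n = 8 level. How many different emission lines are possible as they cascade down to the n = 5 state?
6

The electron can occupy levels n = 5, 6, ..., 8 during de-excitation — that is m = 8 - 5 + 1 = 4 distinct levels.

The number of distinct spectral lines equals the number of ways to choose 2 of these m levels (each pair gives one possible emission transition):

Number of lines = m(m-1)/2 = 4×3/2 = 6

These correspond to all possible transitions between the 4 levels:
8 → 7, 8 → 6, 8 → 5, 7 → 6, 7 → 5, 6 → 5

Each transition produces a photon with a unique energy (and thus wavelength). This count does not depend on Z.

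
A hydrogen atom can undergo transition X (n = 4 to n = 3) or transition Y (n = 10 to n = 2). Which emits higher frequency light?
10 → 2

Calculate the energy for each transition:

Transition 4 → 3:
ΔE₁ = |E_3 - E_4| = |-13.6057/3² - (-13.6057/4²)|
ΔE₁ = |-1.511744444 - (-0.850356250)| = 0.661388 eV

Transition 10 → 2:
ΔE₂ = |E_2 - E_10| = |-13.6057/2² - (-13.6057/10²)|
ΔE₂ = |-3.401425000 - (-0.136057000)| = 3.265368 eV

Since 3.265368 eV > 0.661388 eV, the transition 10 → 2 emits the more energetic photon.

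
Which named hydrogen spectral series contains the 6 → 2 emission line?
Balmer series

The spectral series in hydrogen are named based on the final (lower) energy level:
- Lyman series: n_final = 1 (ultraviolet)
- Balmer series: n_final = 2 (visible/near-UV)
- Paschen series: n_final = 3 (infrared)
- Brackett series: n_final = 4 (infrared)
- Pfund series: n_final = 5 (far infrared)

Since this transition ends at n = 2, it belongs to the Balmer series.

For reference, this 6 → 2 line has photon energy
ΔE = 13.6057 eV × (1/2² - 1/6²) = 3.02348889 eV,
corresponding to wavelength λ = hc/ΔE = 1239.84 eV·nm / 3.02348889 eV = 410.0693 nm in the visible/near-UV region.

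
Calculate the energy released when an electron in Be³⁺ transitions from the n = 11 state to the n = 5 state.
6.909 eV

The energy levels are E_n = -13.6057 Z² eV / n².

Energy at n = 11: E_11 = -13.6057 × 4² / 11² = -1.799101 eV
Energy at n = 5: E_5 = -13.6057 × 4² / 5² = -8.707648 eV

For emission (electron falling to lower state), the photon energy is:
E_photon = E_11 - E_5 = |-1.799101 - (-8.707648)|
E_photon = 6.909 eV

This energy is carried away by the emitted photon.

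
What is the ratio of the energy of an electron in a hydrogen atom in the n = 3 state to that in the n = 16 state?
28.444

Using E_n = -13.6057 Z² / n² eV with Z = 1:

E_3 = -13.6057 / 3² = -13.6057 / 9 = -1.511744444 eV
E_16 = -13.6057 / 16² = -13.6057 / 256 = -0.053147266 eV

The ratio is:
E_3/E_16 = (-1.511744444) / (-0.053147266)
E_3/E_16 = (-13.6057/9) / (-13.6057/256)
E_3/E_16 = 256/9
E_3/E_16 = 28.444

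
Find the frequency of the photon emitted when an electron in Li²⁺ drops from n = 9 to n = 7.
2.387e+14 Hz

First, find the transition energy:
E_9 = -13.6057 × 3² / 9² = -1.5117444 eV
E_7 = -13.6057 × 3² / 7² = -2.4990061 eV
|ΔE| = |E_7 - E_9| = 0.9872617 eV

Convert to Joules: E = 0.9872617 eV × (1.602177 × 10⁻¹⁹ J/eV) = 1.58177e-19 J

Using E = hf:
f = E/h = 1.58177e-19 J / (6.62607 × 10⁻³⁴ J·s)
f = 2.387e+14 Hz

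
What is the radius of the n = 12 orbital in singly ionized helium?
3.8101 nm (or 38.1008 Å)

The Bohr radius formula is:
r_n = n² a₀ / Z

where a₀ = 0.0529177 nm is the Bohr radius.

For He⁺ (Z = 2) at n = 12:
r_12 = 12² × 0.0529177 nm / 2
r_12 = 144 × 0.0529177 nm / 2
r_12 = 7.62015 nm / 2
r_12 = 3.8101 nm

The electron orbits at approximately 3.8101 nm from the nucleus.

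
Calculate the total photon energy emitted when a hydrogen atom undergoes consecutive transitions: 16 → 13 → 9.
0.115 eV

The energy levels of hydrogen are E_n = -13.6057 / n² eV.

First transition (16 → 13):
ΔE₁ = |E_13 - E_16|
ΔE₁ = |-0.080507101 - (-0.053147266)| = 0.027360 eV

Second transition (13 → 9):
ΔE₂ = |E_9 - E_13|
ΔE₂ = |-0.167971605 - (-0.080507101)| = 0.087465 eV

Total energy released:
E_total = ΔE₁ + ΔE₂ = 0.027360 + 0.087465 = 0.115 eV

Note: This equals the direct transition 16 → 9: 0.115 eV ✓
Energy is conserved regardless of the path taken.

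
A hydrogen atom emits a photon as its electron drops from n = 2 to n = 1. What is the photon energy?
10.204275 eV

The energy levels are E_n = -13.6057 eV / n².

Energy at n = 2: E_2 = -13.6057 / 2² = -3.401425000 eV
Energy at n = 1: E_1 = -13.6057 / 1² = -13.605700000 eV

For emission (electron falling to lower state), the photon energy is:
E_photon = E_2 - E_1 = |-3.401425000 - (-13.605700000)|
E_photon = 10.204275 eV

This energy is carried away by the emitted photon.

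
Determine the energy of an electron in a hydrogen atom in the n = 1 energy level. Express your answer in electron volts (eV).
-13.605700 eV

The energy levels of a hydrogen-like atom are given by:
E_n = -13.6057 eV / n²

For n = 1:
E_1 = -13.6057 eV / 1²
E_1 = -13.6057 eV / 1
E_1 = -13.605700 eV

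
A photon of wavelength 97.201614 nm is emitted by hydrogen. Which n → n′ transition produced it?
n = 4 → n = 1

First, find the photon energy from the wavelength (hc = 1239.84 eV·nm):
E = hc/λ = 1239.84 eV·nm / 97.201614 nm = 12.755344 eV

The energy levels of hydrogen satisfy E_n = -13.6057 / n² eV, so an emission n_i → n_f releases
ΔE = 13.6057 × (1/n_f² − 1/n_i²) eV.

Setting ΔE equal to the photon energy:
1/n_f² − 1/n_i² = 12.755344 / 13.6057 = 0.93750002

Since 1/n_i² must be positive, we need 1/n_f² > 0.93750002, i.e. n_f ≤ 1. For each allowed n_f, solve n_i = (1/n_f² − 0.93750002)^(−1/2) and check whether it is a whole number:
  n_f = 1: 1/n_i² = 1.00000000 − 0.93750002 = 0.06249998 → n_i = 4.000  → integer, n_i = 4 ✓

Only n_f = 1 gives an integer upper level, n_i = 4.

The transition is from n = 4 to n = 1 (emission).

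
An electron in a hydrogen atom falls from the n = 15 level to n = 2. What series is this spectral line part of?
Balmer series

The spectral series in hydrogen are named based on the final (lower) energy level:
- Lyman series: n_final = 1 (ultraviolet)
- Balmer series: n_final = 2 (visible/near-UV)
- Paschen series: n_final = 3 (infrared)
- Brackett series: n_final = 4 (infrared)
- Pfund series: n_final = 5 (far infrared)

Since this transition ends at n = 2, it belongs to the Balmer series.

For reference, this 15 → 2 line has photon energy
ΔE = 13.6057 eV × (1/2² - 1/15²) = 3.340955222 eV,
corresponding to wavelength λ = hc/ΔE = 1239.84 eV·nm / 3.340955222 eV = 371.10345 nm in the visible/near-UV region.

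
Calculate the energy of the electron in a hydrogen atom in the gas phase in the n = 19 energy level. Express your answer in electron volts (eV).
-0.037689 eV

The energy levels of a hydrogen-like atom are given by:
E_n = -13.6057 eV / n²

For n = 19:
E_19 = -13.6057 eV / 19²
E_19 = -13.6057 eV / 361
E_19 = -0.037689 eV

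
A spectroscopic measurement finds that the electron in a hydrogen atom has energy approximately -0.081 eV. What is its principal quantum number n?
n = 13

The exact energy levels follow E_n = -13.6057 eV / n².

The measured value (-0.081 eV) is reported to only 2 significant figures, so we must test candidate n values and see which one matches to that precision.

Candidate energies:
  n = 11:  E = -13.6057/11² = -0.11244 eV
  n = 12:  E = -13.6057/12² = -0.09448 eV
  n = 13:  E = -13.6057/13² = -0.08051 eV  ← matches
  n = 14:  E = -13.6057/14² = -0.06942 eV
  n = 15:  E = -13.6057/15² = -0.06047 eV

Checking against the measurement of -0.081 eV (2 sig figs), only n = 13 agrees:
E_13 = -0.08051 eV, which rounds to -0.081 eV ✓

Therefore n = 13.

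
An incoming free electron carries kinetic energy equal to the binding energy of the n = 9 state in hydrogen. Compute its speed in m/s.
2.431e+05 m/s (or 0.081% of c)

The binding energy at n = 9 for hydrogen is:
E_9 = -13.6057/9² = -0.1679716 eV
|E_9| = 0.1679716 eV

Convert to Joules:
KE = 0.1679716 eV × (1.602177 × 10⁻¹⁹ J/eV) = 2.69120e-20 J

Using KE = ½mv²:
v = √(2·KE/m_e)
v = √(2 × 2.69120e-20 J / 9.10938 × 10⁻³¹ kg)
v = 2.431e+05 m/s

This is approximately 0.081% the speed of light.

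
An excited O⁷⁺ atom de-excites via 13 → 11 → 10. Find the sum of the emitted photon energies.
3.555194 eV

The energy levels of O⁷⁺ are E_n = -13.6057 × 8² / n² eV.

First transition (13 → 11):
ΔE₁ = |E_11 - E_13|
ΔE₁ = |-7.196403305785 - (-5.152454437870)| = 2.043948868 eV

Second transition (11 → 10):
ΔE₂ = |E_10 - E_11|
ΔE₂ = |-8.707648000000 - (-7.196403305785)| = 1.511244694 eV

Total energy released:
E_total = ΔE₁ + ΔE₂ = 2.043948868 + 1.511244694 = 3.555194 eV

Note: This equals the direct transition 13 → 10: 3.555194 eV ✓
Energy is conserved regardless of the path taken.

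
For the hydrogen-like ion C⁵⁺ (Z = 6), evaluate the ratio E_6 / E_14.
5.44444

Using E_n = -13.6057 Z² / n² eV with Z = 6:

E_6 = -13.6057 × 6² / 6² = -489.8052 / 36 = -13.60570000000 eV
E_14 = -13.6057 × 6² / 14² = -489.8052 / 196 = -2.49900612245 eV

The ratio is:
E_6/E_14 = (-13.60570000000) / (-2.49900612245)
E_6/E_14 = (-489.8052/36) / (-489.8052/196)
E_6/E_14 = 196/36
E_6/E_14 = 5.44444
(Note: the Z² factors cancel in the ratio.)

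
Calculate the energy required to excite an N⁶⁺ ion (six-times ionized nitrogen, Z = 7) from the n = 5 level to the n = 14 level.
23.266 eV

The energy levels of a hydrogen-like atom are E_n = -13.6057 Z² eV / n².

Energy at n = 5: E_5 = -13.6057 × 7² / 5² = -26.667172 eV
Energy at n = 14: E_14 = -13.6057 × 7² / 14² = -3.401425 eV

The excitation energy is the difference:
ΔE = E_14 - E_5
ΔE = -3.401425 - (-26.667172)
ΔE = 23.266 eV

Since this is positive, energy must be absorbed (photon absorption).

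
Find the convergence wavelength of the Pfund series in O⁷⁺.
35.596294 nm

The series limit corresponds to the transition from n = ∞ to n = 5.
This is the highest energy (shortest wavelength) transition in the Pfund series.

E_∞ = 0 eV
E_5 = -13.6057 × 8² / 5² = -34.83059200 eV

Energy at series limit:
ΔE = E_∞ - E_5 = 0 - (-34.83059200) = 34.83059200 eV
λ = hc/E = 1239.84 eV·nm / 34.83059200 eV = 35.596294 nm

This energy equals the ionization energy from the n = 5 state of O⁷⁺.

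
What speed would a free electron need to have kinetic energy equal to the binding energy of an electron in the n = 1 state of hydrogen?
2.19e+06 m/s (or 0.729740% of c)

The binding energy at n = 1 for hydrogen is:
E_1 = -13.6057/1² = -13.60570000 eV
|E_1| = 13.60570000 eV

Convert to Joules:
KE = 13.60570000 eV × (1.602177 × 10⁻¹⁹ J/eV) = 2.1799e-18 J

Using KE = ½mv²:
v = √(2·KE/m_e)
v = √(2 × 2.1799e-18 J / 9.10938 × 10⁻³¹ kg)
v = 2.19e+06 m/s

This is approximately 0.729740% the speed of light.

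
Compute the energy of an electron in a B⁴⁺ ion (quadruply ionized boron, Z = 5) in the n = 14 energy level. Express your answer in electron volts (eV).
-1.735 eV

The energy levels of a hydrogen-like atom are given by:
E_n = -13.6057 Z² / n² eV  (with Z = 5 for B⁴⁺)

For n = 14:
E_14 = -13.6057 × 5² / 14²
E_14 = -13.6057 × 25 / 196
E_14 = -1.735 eV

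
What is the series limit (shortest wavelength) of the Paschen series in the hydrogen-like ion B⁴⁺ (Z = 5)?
32.806 nm

The series limit corresponds to the transition from n = ∞ to n = 3.
This is the highest energy (shortest wavelength) transition in the Paschen series.

E_∞ = 0 eV
E_3 = -13.6057 × 5² / 3² = -37.79361 eV

Energy at series limit:
ΔE = E_∞ - E_3 = 0 - (-37.79361) = 37.79361 eV
λ = hc/E = 1239.84 eV·nm / 37.79361 eV = 32.806 nm

This energy equals the ionization energy from the n = 3 state of B⁴⁺.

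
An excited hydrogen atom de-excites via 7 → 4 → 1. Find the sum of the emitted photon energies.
13.328 eV

The energy levels of hydrogen are E_n = -13.6057 / n² eV.

First transition (7 → 4):
ΔE₁ = |E_4 - E_7|
ΔE₁ = |-0.850356250 - (-0.277667347)| = 0.572689 eV

Second transition (4 → 1):
ΔE₂ = |E_1 - E_4|
ΔE₂ = |-13.605700000 - (-0.850356250)| = 12.755344 eV

Total energy released:
E_total = ΔE₁ + ΔE₂ = 0.572689 + 12.755344 = 13.328 eV

Note: This equals the direct transition 7 → 1: 13.328 eV ✓
Energy is conserved regardless of the path taken.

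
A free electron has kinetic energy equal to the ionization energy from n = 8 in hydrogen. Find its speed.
2.735e+05 m/s (or 0.0912% of c)

The binding energy at n = 8 for hydrogen is:
E_8 = -13.6057/8² = -0.2125891 eV
|E_8| = 0.2125891 eV

Convert to Joules:
KE = 0.2125891 eV × (1.602177 × 10⁻¹⁹ J/eV) = 3.40605e-20 J

Using KE = ½mv²:
v = √(2·KE/m_e)
v = √(2 × 3.40605e-20 J / 9.10938 × 10⁻³¹ kg)
v = 2.735e+05 m/s

This is approximately 0.0912% the speed of light.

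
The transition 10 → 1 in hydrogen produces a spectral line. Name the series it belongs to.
Lyman series

The spectral series in hydrogen are named based on the final (lower) energy level:
- Lyman series: n_final = 1 (ultraviolet)
- Balmer series: n_final = 2 (visible/near-UV)
- Paschen series: n_final = 3 (infrared)
- Brackett series: n_final = 4 (infrared)
- Pfund series: n_final = 5 (far infrared)

Since this transition ends at n = 1, it belongs to the Lyman series.

For reference, this 10 → 1 line has photon energy
ΔE = 13.6057 eV × (1/1² - 1/10²) = 13.4696430 eV,
corresponding to wavelength λ = hc/ΔE = 1239.84 eV·nm / 13.4696430 eV = 92.04698 nm in the ultraviolet region.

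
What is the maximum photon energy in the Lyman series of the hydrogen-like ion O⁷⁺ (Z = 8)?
870.764800 eV

The series limit corresponds to the transition from n = ∞ to n = 1.
This is the highest energy (shortest wavelength) transition in the Lyman series.

E_∞ = 0 eV
E_1 = -13.6057 × 8² / 1² = -870.764800 eV

Energy at series limit:
ΔE = E_∞ - E_1 = 0 - (-870.764800) = 870.764800 eV

This energy equals the ionization energy from the n = 1 state of O⁷⁺.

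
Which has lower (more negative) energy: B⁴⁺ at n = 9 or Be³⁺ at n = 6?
Be³⁺ at n = 6 (E = -6.05 eV)

Using E_n = -13.6057 Z² / n² eV:

B⁴⁺ (Z = 5) at n = 9:
E = -13.6057 × 5² / 9² = -13.6057 × 25 / 81 = -4.19929 eV

Be³⁺ (Z = 4) at n = 6:
E = -13.6057 × 4² / 6² = -13.6057 × 16 / 36 = -6.04698 eV

Since -6.04698 eV < -4.19929 eV,
Be³⁺ at n = 6 is more tightly bound (requires more energy to ionize).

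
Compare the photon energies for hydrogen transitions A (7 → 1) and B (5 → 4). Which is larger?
7 → 1

Calculate the energy for each transition:

Transition 7 → 1:
ΔE₁ = |E_1 - E_7| = |-13.6057/1² - (-13.6057/7²)|
ΔE₁ = |-13.60570000 - (-0.27766735)| = 13.32803 eV

Transition 5 → 4:
ΔE₂ = |E_4 - E_5| = |-13.6057/4² - (-13.6057/5²)|
ΔE₂ = |-0.85035625 - (-0.54422800)| = 0.30613 eV

Since 13.32803 eV > 0.30613 eV, the transition 7 → 1 emits the more energetic photon.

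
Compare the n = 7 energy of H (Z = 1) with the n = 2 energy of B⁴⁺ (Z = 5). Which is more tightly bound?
B⁴⁺ at n = 2 (E = -85.036 eV)

Using E_n = -13.6057 Z² / n² eV:

H (Z = 1) at n = 7:
E = -13.6057 × 1² / 7² = -13.6057 × 1 / 49 = -0.277667 eV

B⁴⁺ (Z = 5) at n = 2:
E = -13.6057 × 5² / 2² = -13.6057 × 25 / 4 = -85.035625 eV

Since -85.035625 eV < -0.277667 eV,
B⁴⁺ at n = 2 is more tightly bound (requires more energy to ionize).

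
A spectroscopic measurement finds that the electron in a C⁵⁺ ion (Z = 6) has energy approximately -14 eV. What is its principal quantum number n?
n = 6

The exact energy levels follow E_n = -13.6057 Z² / n² eV with Z = 6.

The measured value (-14 eV) is reported to only 2 significant figures, so we must test candidate n values and see which one matches to that precision.

Candidate energies:
  n = 4:  E = -13.6057 × 6² / 4² = -30.61283 eV
  n = 5:  E = -13.6057 × 6² / 5² = -19.59221 eV
  n = 6:  E = -13.6057 × 6² / 6² = -13.60570 eV  ← matches
  n = 7:  E = -13.6057 × 6² / 7² = -9.99602 eV
  n = 8:  E = -13.6057 × 6² / 8² = -7.65321 eV

Checking against the measurement of -14 eV (2 sig figs), only n = 6 agrees:
E_6 = -13.60570 eV, which rounds to -14 eV ✓

Therefore n = 6.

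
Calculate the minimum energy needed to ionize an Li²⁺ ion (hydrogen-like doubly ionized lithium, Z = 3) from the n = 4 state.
7.65 eV

The ionization energy is the energy needed to remove the electron completely (n → ∞).

For a hydrogen-like ion with Z = 3, E_n = -13.6057 Z² / n² eV.

At n = 4: E_4 = -13.6057 × 3² / 4² = -7.65321 eV
At n = ∞: E_∞ = 0 eV

Ionization energy = E_∞ - E_4 = 0 - (-7.65321) = 7.65321 eV
Ionization energy ≈ 7.65 eV

This is also called the binding energy of the electron in state n = 4.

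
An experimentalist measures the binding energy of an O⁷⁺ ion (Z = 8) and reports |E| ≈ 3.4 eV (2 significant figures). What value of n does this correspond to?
n = 16

The exact energy levels follow E_n = -13.6057 Z² / n² eV with Z = 8.

The measured value (-3.4 eV) is reported to only 2 significant figures, so we must test candidate n values and see which one matches to that precision.

Candidate energies:
  n = 14:  E = -13.6057 × 8² / 14² = -4.44268 eV
  n = 15:  E = -13.6057 × 8² / 15² = -3.87007 eV
  n = 16:  E = -13.6057 × 8² / 16² = -3.40143 eV  ← matches
  n = 17:  E = -13.6057 × 8² / 17² = -3.01303 eV
  n = 18:  E = -13.6057 × 8² / 18² = -2.68755 eV

Checking against the measurement of -3.4 eV (2 sig figs), only n = 16 agrees:
E_16 = -3.40143 eV, which rounds to -3.4 eV ✓

Therefore n = 16.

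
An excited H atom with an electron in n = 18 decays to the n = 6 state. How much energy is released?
0.335943 eV

The energy levels are E_n = -13.6057 eV / n².

Energy at n = 18: E_18 = -13.6057 / 18² = -0.041992901 eV
Energy at n = 6: E_6 = -13.6057 / 6² = -0.377936111 eV

For emission (electron falling to lower state), the photon energy is:
E_photon = E_18 - E_6 = |-0.041992901 - (-0.377936111)|
E_photon = 0.335943 eV

This energy is carried away by the emitted photon.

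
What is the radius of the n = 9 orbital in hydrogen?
4.2863 nm (or 42.8633 Å)

The Bohr radius formula is:
r_n = n² a₀ / Z

where a₀ = 0.0529177 nm is the Bohr radius.

For H (Z = 1) at n = 9:
r_9 = 9² × 0.0529177 nm / 1
r_9 = 81 × 0.0529177 nm / 1
r_9 = 4.28633 nm / 1
r_9 = 4.2863 nm

The electron orbits at approximately 4.2863 nm from the nucleus.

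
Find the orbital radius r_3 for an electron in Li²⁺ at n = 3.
0.1588 nm (or 1.5875 Å)

The Bohr radius formula is:
r_n = n² a₀ / Z

where a₀ = 0.0529177 nm is the Bohr radius.

For Li²⁺ (Z = 3) at n = 3:
r_3 = 3² × 0.0529177 nm / 3
r_3 = 9 × 0.0529177 nm / 3
r_3 = 0.47626 nm / 3
r_3 = 0.1588 nm

The electron orbits at approximately 0.1588 nm from the nucleus.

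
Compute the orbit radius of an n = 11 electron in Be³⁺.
1.6008 nm (or 16.0076 Å)

The Bohr radius formula is:
r_n = n² a₀ / Z

where a₀ = 0.0529177 nm is the Bohr radius.

For Be³⁺ (Z = 4) at n = 11:
r_11 = 11² × 0.0529177 nm / 4
r_11 = 121 × 0.0529177 nm / 4
r_11 = 6.40304 nm / 4
r_11 = 1.6008 nm

The electron orbits at approximately 1.6008 nm from the nucleus.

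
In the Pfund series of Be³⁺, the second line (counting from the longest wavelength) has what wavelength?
290.70 nm

The lines of a series are numbered from the longest wavelength (smallest ΔE) outward; the second line is the transition from n = n_f + 2 to n_f.
The Pfund series has all transitions ending at n_f = 5.

For Be³⁺ (Z = 4), the second line (β-line) is the jump from n = 7 to n = 5:
E_7 = -13.6057 × 4² / 7² = -4.442678 eV
E_5 = -13.6057 × 4² / 5² = -8.707648 eV
ΔE = E_7 - E_5 = 4.264970 eV

λ = hc/E = 1239.84 eV·nm / 4.264970 eV
λ = 290.70 nm

This is the β-line of the Pfund series in Be³⁺.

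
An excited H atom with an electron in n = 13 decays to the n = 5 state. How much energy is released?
0.46372 eV

The energy levels are E_n = -13.6057 eV / n².

Energy at n = 13: E_13 = -13.6057 / 13² = -0.08050710 eV
Energy at n = 5: E_5 = -13.6057 / 5² = -0.54422800 eV

For emission (electron falling to lower state), the photon energy is:
E_photon = E_13 - E_5 = |-0.08050710 - (-0.54422800)|
E_photon = 0.46372 eV

This energy is carried away by the emitted photon.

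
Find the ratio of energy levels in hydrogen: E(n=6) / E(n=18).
9.000000

Using E_n = -13.6057 Z² / n² eV with Z = 1:

E_6 = -13.6057 / 6² = -13.6057 / 36 = -0.377936111111 eV
E_18 = -13.6057 / 18² = -13.6057 / 324 = -0.041992901235 eV

The ratio is:
E_6/E_18 = (-0.377936111111) / (-0.041992901235)
E_6/E_18 = (-13.6057/36) / (-13.6057/324)
E_6/E_18 = 324/36
E_6/E_18 = 9.000000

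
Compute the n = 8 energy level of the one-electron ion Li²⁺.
-1.91 eV

For hydrogen-like ions, the energy levels scale with Z²:
E_n = -13.6057 Z² / n² eV

For Li²⁺ (Z = 3) at n = 8:
E_8 = -13.6057 × 3² / 8²
E_8 = -13.6057 × 9 / 64
E_8 = -122.4513 / 64
E_8 = -1.91 eV

The energy is 9 times more negative than hydrogen at the same n due to the stronger nuclear charge.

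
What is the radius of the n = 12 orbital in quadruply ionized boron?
1.5240 nm (or 15.2403 Å)

The Bohr radius formula is:
r_n = n² a₀ / Z

where a₀ = 0.0529177 nm is the Bohr radius.

For B⁴⁺ (Z = 5) at n = 12:
r_12 = 12² × 0.0529177 nm / 5
r_12 = 144 × 0.0529177 nm / 5
r_12 = 7.62015 nm / 5
r_12 = 1.5240 nm

The electron orbits at approximately 1.5240 nm from the nucleus.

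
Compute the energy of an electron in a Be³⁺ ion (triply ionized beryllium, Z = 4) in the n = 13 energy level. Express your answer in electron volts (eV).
-1.288 eV

The energy levels of a hydrogen-like atom are given by:
E_n = -13.6057 Z² / n² eV  (with Z = 4 for Be³⁺)

For n = 13:
E_13 = -13.6057 × 4² / 13²
E_13 = -13.6057 × 16 / 169
E_13 = -1.288 eV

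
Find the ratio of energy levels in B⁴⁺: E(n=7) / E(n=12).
2.939

Using E_n = -13.6057 Z² / n² eV with Z = 5:

E_7 = -13.6057 × 5² / 7² = -340.1425 / 49 = -6.941683673 eV
E_12 = -13.6057 × 5² / 12² = -340.1425 / 144 = -2.362100694 eV

The ratio is:
E_7/E_12 = (-6.941683673) / (-2.362100694)
E_7/E_12 = (-340.1425/49) / (-340.1425/144)
E_7/E_12 = 144/49
E_7/E_12 = 2.939
(Note: the Z² factors cancel in the ratio.)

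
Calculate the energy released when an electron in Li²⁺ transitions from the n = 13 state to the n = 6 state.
2.676861 eV

The energy levels are E_n = -13.6057 Z² eV / n².

Energy at n = 13: E_13 = -13.6057 × 3² / 13² = -0.724563905 eV
Energy at n = 6: E_6 = -13.6057 × 3² / 6² = -3.401425000 eV

For emission (electron falling to lower state), the photon energy is:
E_photon = E_13 - E_6 = |-0.724563905 - (-3.401425000)|
E_photon = 2.676861 eV

This energy is carried away by the emitted photon.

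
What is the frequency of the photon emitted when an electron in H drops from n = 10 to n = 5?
9.86953e+13 Hz

First, find the transition energy:
E_10 = -13.6057 / 10² = -0.136057000 eV
E_5 = -13.6057 / 5² = -0.544228000 eV
|ΔE| = |E_5 - E_10| = 0.408171000 eV

Convert to Joules: E = 0.408171000 eV × (1.602177 × 10⁻¹⁹ J/eV) = 6.5396219e-20 J

Using E = hf:
f = E/h = 6.5396219e-20 J / (6.62607 × 10⁻³⁴ J·s)
f = 9.86953e+13 Hz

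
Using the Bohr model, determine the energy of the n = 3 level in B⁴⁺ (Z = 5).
-37.79361 eV

For hydrogen-like ions, the energy levels scale with Z²:
E_n = -13.6057 Z² / n² eV

For B⁴⁺ (Z = 5) at n = 3:
E_3 = -13.6057 × 5² / 3²
E_3 = -13.6057 × 25 / 9
E_3 = -340.1425 / 9
E_3 = -37.79361 eV

The energy is 25 times more negative than hydrogen at the same n due to the stronger nuclear charge.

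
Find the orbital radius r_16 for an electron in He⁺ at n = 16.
6.773468 nm (or 67.734683 Å)

The Bohr radius formula is:
r_n = n² a₀ / Z

where a₀ = 0.052917721 nm is the Bohr radius.

For He⁺ (Z = 2) at n = 16:
r_16 = 16² × 0.052917721 nm / 2
r_16 = 256 × 0.052917721 nm / 2
r_16 = 13.5469366 nm / 2
r_16 = 6.773468 nm

The electron orbits at approximately 6.773468 nm from the nucleus.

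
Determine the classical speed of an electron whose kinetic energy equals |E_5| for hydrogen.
4.375e+05 m/s (or 0.1459% of c)

The binding energy at n = 5 for hydrogen is:
E_5 = -13.6057/5² = -0.5442280 eV
|E_5| = 0.5442280 eV

Convert to Joules:
KE = 0.5442280 eV × (1.602177 × 10⁻¹⁹ J/eV) = 8.71950e-20 J

Using KE = ½mv²:
v = √(2·KE/m_e)
v = √(2 × 8.71950e-20 J / 9.10938 × 10⁻³¹ kg)
v = 4.375e+05 m/s

This is approximately 0.1459% the speed of light.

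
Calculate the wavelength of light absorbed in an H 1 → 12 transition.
91.7638 nm

First, find the transition energy using E_n = -13.6057 / n² eV:
E_1 = -13.6057 / 1² = -13.605700 eV
E_12 = -13.6057 / 12² = -0.094484 eV

Photon energy: |ΔE| = |E_12 - E_1| = 13.511216 eV

Convert to wavelength using E = hc/λ with hc = 1239.84 eV·nm:
λ = hc/E = 1239.84 eV·nm / 13.511216 eV
λ = 91.7638 nm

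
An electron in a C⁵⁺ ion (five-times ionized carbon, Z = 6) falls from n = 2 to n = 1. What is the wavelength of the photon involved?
3.375 nm

First, find the transition energy using E_n = -13.6057 Z² / n² eV:
E_2 = -13.6057 × 6² / 2² = -122.45130 eV
E_1 = -13.6057 × 6² / 1² = -489.80520 eV

Photon energy: |ΔE| = |E_1 - E_2| = 367.35390 eV

Convert to wavelength using E = hc/λ with hc = 1239.84 eV·nm:
λ = hc/E = 1239.84 eV·nm / 367.35390 eV
λ = 3.375 nm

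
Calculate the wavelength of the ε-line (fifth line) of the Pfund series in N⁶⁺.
61.99 nm

The lines of a series are numbered from the longest wavelength (smallest ΔE) outward; the fifth line is the transition from n = n_f + 5 to n_f.
The Pfund series has all transitions ending at n_f = 5.

For N⁶⁺ (Z = 7), the fifth line (ε-line) is the jump from n = 10 to n = 5:
E_10 = -13.6057 × 7² / 10² = -6.6668 eV
E_5 = -13.6057 × 7² / 5² = -26.6672 eV
ΔE = E_10 - E_5 = 20.0004 eV

λ = hc/E = 1239.84 eV·nm / 20.0004 eV
λ = 61.99 nm

This is the ε-line of the Pfund series in N⁶⁺.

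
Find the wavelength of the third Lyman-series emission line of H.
97.20 nm

The lines of a series are numbered from the longest wavelength (smallest ΔE) outward; the third line is the transition from n = n_f + 3 to n_f.
The Lyman series has all transitions ending at n_f = 1.

For H, the third line (γ-line) is the jump from n = 4 to n = 1:
E_4 = -13.6057 / 4² = -0.8504 eV
E_1 = -13.6057 / 1² = -13.6057 eV
ΔE = E_4 - E_1 = 12.7553 eV

λ = hc/E = 1239.84 eV·nm / 12.7553 eV
λ = 97.20 nm

This is the γ-line of the Lyman series in H.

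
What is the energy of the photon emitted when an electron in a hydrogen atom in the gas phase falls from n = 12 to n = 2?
3.30694 eV

The energy levels are E_n = -13.6057 eV / n².

Energy at n = 12: E_12 = -13.6057 / 12² = -0.09448403 eV
Energy at n = 2: E_2 = -13.6057 / 2² = -3.40142500 eV

For emission (electron falling to lower state), the photon energy is:
E_photon = E_12 - E_2 = |-0.09448403 - (-3.40142500)|
E_photon = 3.30694 eV

This energy is carried away by the emitted photon.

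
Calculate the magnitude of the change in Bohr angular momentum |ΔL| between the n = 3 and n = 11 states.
8.44e-34 J·s (or 8ℏ)

In the Bohr model, L_n = nℏ where ℏ = 1.0546e-34 J·s.

L_11 = 11ℏ = 1.1601e-33 J·s
L_3 = 3ℏ = 3.1638e-34 J·s

ΔL = L_11 - L_3 = (11 - 3)ℏ = 8ℏ
ΔL = 8 × 1.0546e-34 J·s = 8.44e-34 J·s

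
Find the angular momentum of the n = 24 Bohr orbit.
2.53e-33 J·s (or 24ℏ)

In the Bohr model, angular momentum is quantized:
L = nℏ

where ℏ = h/(2π) = 1.0546e-34 J·s

For n = 24:
L = 24 × 1.0546e-34 J·s
L = 2.53e-33 J·s

This can also be written as L = 24ℏ.
The angular momentum is an integer multiple of the reduced Planck constant.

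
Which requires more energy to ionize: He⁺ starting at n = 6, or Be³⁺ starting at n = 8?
Be³⁺ at n = 8 (E = -3.4014 eV)

Using E_n = -13.6057 Z² / n² eV:

He⁺ (Z = 2) at n = 6:
E = -13.6057 × 2² / 6² = -13.6057 × 4 / 36 = -1.5117444 eV

Be³⁺ (Z = 4) at n = 8:
E = -13.6057 × 4² / 8² = -13.6057 × 16 / 64 = -3.4014250 eV

Since -3.4014250 eV < -1.5117444 eV,
Be³⁺ at n = 8 is more tightly bound (requires more energy to ionize).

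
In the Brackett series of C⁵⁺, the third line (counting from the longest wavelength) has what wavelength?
60.14 nm

The lines of a series are numbered from the longest wavelength (smallest ΔE) outward; the third line is the transition from n = n_f + 3 to n_f.
The Brackett series has all transitions ending at n_f = 4.

For C⁵⁺ (Z = 6), the third line (γ-line) is the jump from n = 7 to n = 4:
E_7 = -13.6057 × 6² / 7² = -9.9960 eV
E_4 = -13.6057 × 6² / 4² = -30.6128 eV
ΔE = E_7 - E_4 = 20.6168 eV

λ = hc/E = 1239.84 eV·nm / 20.6168 eV
λ = 60.14 nm

This is the γ-line of the Brackett series in C⁵⁺.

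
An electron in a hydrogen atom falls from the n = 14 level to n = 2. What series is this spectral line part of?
Balmer series

The spectral series in hydrogen are named based on the final (lower) energy level:
- Lyman series: n_final = 1 (ultraviolet)
- Balmer series: n_final = 2 (visible/near-UV)
- Paschen series: n_final = 3 (infrared)
- Brackett series: n_final = 4 (infrared)
- Pfund series: n_final = 5 (far infrared)

Since this transition ends at n = 2, it belongs to the Balmer series.

For reference, this 14 → 2 line has photon energy
ΔE = 13.6057 eV × (1/2² - 1/14²) = 3.33200816 eV,
corresponding to wavelength λ = hc/ΔE = 1239.84 eV·nm / 3.33200816 eV = 372.0999 nm in the visible/near-UV region.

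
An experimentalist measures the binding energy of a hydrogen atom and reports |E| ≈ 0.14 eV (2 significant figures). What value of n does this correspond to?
n = 10

The exact energy levels follow E_n = -13.6057 eV / n².

The measured value (-0.14 eV) is reported to only 2 significant figures, so we must test candidate n values and see which one matches to that precision.

Candidate energies:
  n = 8:  E = -13.6057/8² = -0.21259 eV
  n = 9:  E = -13.6057/9² = -0.16797 eV
  n = 10:  E = -13.6057/10² = -0.13606 eV  ← matches
  n = 11:  E = -13.6057/11² = -0.11244 eV
  n = 12:  E = -13.6057/12² = -0.09448 eV

Checking against the measurement of -0.14 eV (2 sig figs), only n = 10 agrees:
E_10 = -0.13606 eV, which rounds to -0.14 eV ✓

Therefore n = 10.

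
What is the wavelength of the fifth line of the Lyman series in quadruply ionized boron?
3.74921 nm

The lines of a series are numbered from the longest wavelength (smallest ΔE) outward; the fifth line is the transition from n = n_f + 5 to n_f.
The Lyman series has all transitions ending at n_f = 1.

For B⁴⁺ (Z = 5), the fifth line (ε-line) is the jump from n = 6 to n = 1:
E_6 = -13.6057 × 5² / 6² = -9.4484028 eV
E_1 = -13.6057 × 5² / 1² = -340.1425000 eV
ΔE = E_6 - E_1 = 330.6940972 eV

λ = hc/E = 1239.84 eV·nm / 330.6940972 eV
λ = 3.74921 nm

This is the ε-line of the Lyman series in B⁴⁺.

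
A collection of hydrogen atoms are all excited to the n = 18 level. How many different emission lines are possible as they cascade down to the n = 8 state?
55

The electron can occupy levels n = 8, 9, ..., 18 during de-excitation — that is m = 18 - 8 + 1 = 11 distinct levels.

The number of distinct spectral lines equals the number of ways to choose 2 of these m levels (each pair gives one possible emission transition):

Number of lines = m(m-1)/2 = 11×10/2 = 55

These correspond to all possible transitions between the 11 levels:
18 → 17, 18 → 16, 18 → 15, 18 → 14, 18 → 13, 18 → 12, 18 → 11, 18 → 10...

Each transition produces a photon with a unique energy (and thus wavelength). This count does not depend on Z.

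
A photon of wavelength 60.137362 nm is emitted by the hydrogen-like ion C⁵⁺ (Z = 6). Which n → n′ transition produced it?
n = 7 → n = 4

First, find the photon energy from the wavelength (hc = 1239.84 eV·nm):
E = hc/λ = 1239.84 eV·nm / 60.137362 nm = 20.616801 eV

The energy levels of C⁵⁺ satisfy E_n = -13.6057 × 6² / n² eV, so an emission n_i → n_f releases
ΔE = 13.6057 × 6² × (1/n_f² − 1/n_i²) eV.

Setting ΔE equal to the photon energy:
1/n_f² − 1/n_i² = 20.616801 / (13.6057 × 6²) = 0.042091838

Since 1/n_i² must be positive, we need 1/n_f² > 0.042091838, i.e. n_f ≤ 4. For each allowed n_f, solve n_i = (1/n_f² − 0.042091838)^(−1/2) and check whether it is a whole number:
  n_f = 1: 1/n_i² = 1.000000000 − 0.042091838 = 0.957908162 → n_i = 1.022  (not an integer) ✗
  n_f = 2: 1/n_i² = 0.250000000 − 0.042091838 = 0.207908162 → n_i = 2.193  (not an integer) ✗
  n_f = 3: 1/n_i² = 0.111111111 − 0.042091838 = 0.069019273 → n_i = 3.806  (not an integer) ✗
  n_f = 4: 1/n_i² = 0.062500000 − 0.042091838 = 0.020408162 → n_i = 7.000  → integer, n_i = 7 ✓

Only n_f = 4 gives an integer upper level, n_i = 7.

The transition is from n = 7 to n = 4 (emission).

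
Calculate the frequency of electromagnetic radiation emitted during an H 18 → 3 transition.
3.55384e+14 Hz

First, find the transition energy:
E_18 = -13.6057 / 18² = -0.04199290 eV
E_3 = -13.6057 / 3² = -1.51174444 eV
|ΔE| = |E_3 - E_18| = 1.46975154 eV

Convert to Joules: E = 1.46975154 eV × (1.602177 × 10⁻¹⁹ J/eV) = 2.3548021e-19 J

Using E = hf:
f = E/h = 2.3548021e-19 J / (6.62607 × 10⁻³⁴ J·s)
f = 3.55384e+14 Hz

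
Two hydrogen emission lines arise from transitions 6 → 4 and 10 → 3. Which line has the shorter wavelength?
10 → 3

Calculate the energy for each transition:

Transition 6 → 4:
ΔE₁ = |E_4 - E_6| = |-13.6057/4² - (-13.6057/6²)|
ΔE₁ = |-0.85035625000 - (-0.37793611111)| = 0.47242014 eV

Transition 10 → 3:
ΔE₂ = |E_3 - E_10| = |-13.6057/3² - (-13.6057/10²)|
ΔE₂ = |-1.51174444444 - (-0.13605700000)| = 1.37568744 eV

Since 1.37568744 eV > 0.47242014 eV, the transition 10 → 3 emits the more energetic photon.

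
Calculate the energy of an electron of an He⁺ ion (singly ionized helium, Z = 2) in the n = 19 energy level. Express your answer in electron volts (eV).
-0.1508 eV

The energy levels of a hydrogen-like atom are given by:
E_n = -13.6057 Z² / n² eV  (with Z = 2 for He⁺)

For n = 19:
E_19 = -13.6057 × 2² / 19²
E_19 = -13.6057 × 4 / 361
E_19 = -0.1508 eV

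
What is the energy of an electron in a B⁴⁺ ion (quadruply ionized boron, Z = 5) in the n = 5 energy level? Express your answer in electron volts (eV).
-13.61 eV

The energy levels of a hydrogen-like atom are given by:
E_n = -13.6057 Z² / n² eV  (with Z = 5 for B⁴⁺)

For n = 5:
E_5 = -13.6057 × 5² / 5²
E_5 = -13.6057 × 25 / 25
E_5 = -13.61 eV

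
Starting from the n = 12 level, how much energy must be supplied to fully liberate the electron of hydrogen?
0.0945 eV

The ionization energy is the energy needed to remove the electron completely (n → ∞).

For hydrogen, E_n = -13.6057 eV / n².

At n = 12: E_12 = -13.6057 / 12² = -0.0944840 eV
At n = ∞: E_∞ = 0 eV

Ionization energy = E_∞ - E_12 = 0 - (-0.0944840) = 0.0944840 eV
Ionization energy ≈ 0.0945 eV

This is also called the binding energy of the electron in state n = 12.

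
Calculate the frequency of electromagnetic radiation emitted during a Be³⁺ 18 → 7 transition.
9.118e+14 Hz

First, find the transition energy:
E_18 = -13.6057 × 4² / 18² = -0.6718864 eV
E_7 = -13.6057 × 4² / 7² = -4.4426776 eV
|ΔE| = |E_7 - E_18| = 3.7707912 eV

Convert to Joules: E = 3.7707912 eV × (1.602177 × 10⁻¹⁹ J/eV) = 6.04147e-19 J

Using E = hf:
f = E/h = 6.04147e-19 J / (6.62607 × 10⁻³⁴ J·s)
f = 9.118e+14 Hz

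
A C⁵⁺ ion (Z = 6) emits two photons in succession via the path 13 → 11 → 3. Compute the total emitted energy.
51.525 eV

The energy levels of C⁵⁺ are E_n = -13.6057 × 6² / n² eV.

First transition (13 → 11):
ΔE₁ = |E_11 - E_13|
ΔE₁ = |-4.047976860 - (-2.898255621)| = 1.149721 eV

Second transition (11 → 3):
ΔE₂ = |E_3 - E_11|
ΔE₂ = |-54.422800000 - (-4.047976860)| = 50.374823 eV

Total energy released:
E_total = ΔE₁ + ΔE₂ = 1.149721 + 50.374823 = 51.525 eV

Note: This equals the direct transition 13 → 3: 51.525 eV ✓
Energy is conserved regardless of the path taken.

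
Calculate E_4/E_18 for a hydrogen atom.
20.2500

Using E_n = -13.6057 Z² / n² eV with Z = 1:

E_4 = -13.6057 / 4² = -13.6057 / 16 = -0.8503562500 eV
E_18 = -13.6057 / 18² = -13.6057 / 324 = -0.0419929012 eV

The ratio is:
E_4/E_18 = (-0.8503562500) / (-0.0419929012)
E_4/E_18 = (-13.6057/16) / (-13.6057/324)
E_4/E_18 = 324/16
E_4/E_18 = 20.2500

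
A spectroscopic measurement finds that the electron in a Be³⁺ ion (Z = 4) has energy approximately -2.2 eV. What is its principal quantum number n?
n = 10

The exact energy levels follow E_n = -13.6057 Z² / n² eV with Z = 4.

The measured value (-2.2 eV) is reported to only 2 significant figures, so we must test candidate n values and see which one matches to that precision.

Candidate energies:
  n = 8:  E = -13.6057 × 4² / 8² = -3.40143 eV
  n = 9:  E = -13.6057 × 4² / 9² = -2.68755 eV
  n = 10:  E = -13.6057 × 4² / 10² = -2.17691 eV  ← matches
  n = 11:  E = -13.6057 × 4² / 11² = -1.79910 eV
  n = 12:  E = -13.6057 × 4² / 12² = -1.51174 eV

Checking against the measurement of -2.2 eV (2 sig figs), only n = 10 agrees:
E_10 = -2.17691 eV, which rounds to -2.2 eV ✓

Therefore n = 10.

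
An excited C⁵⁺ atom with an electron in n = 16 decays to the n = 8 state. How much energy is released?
5.74 eV

The energy levels are E_n = -13.6057 Z² eV / n².

Energy at n = 16: E_16 = -13.6057 × 6² / 16² = -1.91330 eV
Energy at n = 8: E_8 = -13.6057 × 6² / 8² = -7.65321 eV

For emission (electron falling to lower state), the photon energy is:
E_photon = E_16 - E_8 = |-1.91330 - (-7.65321)|
E_photon = 5.74 eV

This energy is carried away by the emitted photon.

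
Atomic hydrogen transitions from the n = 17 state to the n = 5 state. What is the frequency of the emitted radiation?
1.2021e+14 Hz

First, find the transition energy:
E_17 = -13.6057 / 17² = -0.04707855 eV
E_5 = -13.6057 / 5² = -0.54422800 eV
|ΔE| = |E_5 - E_17| = 0.49714945 eV

Convert to Joules: E = 0.49714945 eV × (1.602177 × 10⁻¹⁹ J/eV) = 7.965214e-20 J

Using E = hf:
f = E/h = 7.965214e-20 J / (6.62607 × 10⁻³⁴ J·s)
f = 1.2021e+14 Hz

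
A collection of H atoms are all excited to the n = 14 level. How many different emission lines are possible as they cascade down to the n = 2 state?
78

The electron can occupy levels n = 2, 3, ..., 14 during de-excitation — that is m = 14 - 2 + 1 = 13 distinct levels.

The number of distinct spectral lines equals the number of ways to choose 2 of these m levels (each pair gives one possible emission transition):

Number of lines = m(m-1)/2 = 13×12/2 = 78

These correspond to all possible transitions between the 13 levels:
14 → 13, 14 → 12, 14 → 11, 14 → 10, 14 → 9, 14 → 8, 14 → 7, 14 → 6...

Each transition produces a photon with a unique energy (and thus wavelength). This count does not depend on Z.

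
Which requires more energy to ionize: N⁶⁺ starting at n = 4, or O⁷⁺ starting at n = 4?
O⁷⁺ at n = 4 (E = -54.42280 eV)

Using E_n = -13.6057 Z² / n² eV:

N⁶⁺ (Z = 7) at n = 4:
E = -13.6057 × 7² / 4² = -13.6057 × 49 / 16 = -41.66745625 eV

O⁷⁺ (Z = 8) at n = 4:
E = -13.6057 × 8² / 4² = -13.6057 × 64 / 16 = -54.42280000 eV

Since -54.42280000 eV < -41.66745625 eV,
O⁷⁺ at n = 4 is more tightly bound (requires more energy to ionize).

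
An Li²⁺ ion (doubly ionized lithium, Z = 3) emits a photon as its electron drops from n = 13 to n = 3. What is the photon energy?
12.881136 eV

The energy levels are E_n = -13.6057 Z² eV / n².

Energy at n = 13: E_13 = -13.6057 × 3² / 13² = -0.724563905 eV
Energy at n = 3: E_3 = -13.6057 × 3² / 3² = -13.605700000 eV

For emission (electron falling to lower state), the photon energy is:
E_photon = E_13 - E_3 = |-0.724563905 - (-13.605700000)|
E_photon = 12.881136 eV

This energy is carried away by the emitted photon.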